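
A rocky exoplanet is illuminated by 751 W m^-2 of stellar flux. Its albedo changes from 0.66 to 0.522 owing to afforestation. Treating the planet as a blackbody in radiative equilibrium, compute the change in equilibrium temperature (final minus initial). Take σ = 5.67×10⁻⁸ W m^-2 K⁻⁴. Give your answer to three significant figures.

16.3 K

Before: T₁ = [751.0·0.34/(4σ)]^(1/4) = 183.2 K.
Final:   T₂ = [S(1−0.522)/(4σ)]^(1/4) = 199.5 K.
ΔT = T₂ − T₁ = 16.28 K.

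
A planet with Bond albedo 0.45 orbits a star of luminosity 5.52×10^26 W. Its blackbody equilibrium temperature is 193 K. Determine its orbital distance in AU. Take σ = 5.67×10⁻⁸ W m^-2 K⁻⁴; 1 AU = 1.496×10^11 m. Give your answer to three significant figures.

1.85 AU

Energy balance gives S = 4σT⁴/(1−α) = 572.1 W m^-2.
Then d = [L/(4πS)]^(1/2) = 2.771×10^11 m, i.e. 1.852 AU.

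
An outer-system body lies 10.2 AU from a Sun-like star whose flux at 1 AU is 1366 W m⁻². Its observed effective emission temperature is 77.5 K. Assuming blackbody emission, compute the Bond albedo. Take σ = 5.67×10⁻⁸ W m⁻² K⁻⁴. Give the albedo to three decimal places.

By the inverse-square law, S = 1366/10.2² = 13.13 W m⁻².
From σT⁴ = S(1−α)/4 we invert for α: 1−α = 4σT⁴/S.
4σT⁴ = 4·5.67×10⁻⁸·(77.5)⁴ = 8.182 W m⁻².
Hence α = 1 − 8.182/13.13 = 0.3768.

0.377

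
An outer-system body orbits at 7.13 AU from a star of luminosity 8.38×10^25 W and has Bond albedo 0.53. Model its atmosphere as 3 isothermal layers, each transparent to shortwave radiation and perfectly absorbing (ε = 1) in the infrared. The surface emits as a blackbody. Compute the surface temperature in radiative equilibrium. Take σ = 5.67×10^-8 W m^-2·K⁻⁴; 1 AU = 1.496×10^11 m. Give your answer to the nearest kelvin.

Orbital distance: d = 7.13 AU = 1.067×10^12 m.
Flux at the orbit: S = L/(4πd²) = 8.38×10^25/(4π·(1.07×10^12)²) = 5.861 W m^-2.
The effective emission temperature is T_e = [S(1−α)/(4σ)]^¼ = 59.04 K.
Layer-by-layer balance gives σT_s⁴ = (N+1)σT_e⁴, so T_s = 4^¼·59.04 = 83.49 K.

83 K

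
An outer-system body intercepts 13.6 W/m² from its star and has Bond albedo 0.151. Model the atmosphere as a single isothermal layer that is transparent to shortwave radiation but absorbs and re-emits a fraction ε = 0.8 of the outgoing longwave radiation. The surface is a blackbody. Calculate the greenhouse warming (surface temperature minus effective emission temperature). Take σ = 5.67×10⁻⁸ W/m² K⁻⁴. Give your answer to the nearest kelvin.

Effective emission temperature (TOA balance): σT_e⁴ = S(1−α)/4 = 2.887 W/m² → T_e = 84.47 K.
For a single slab of emissivity ε, T_s⁴ = 2T_e⁴/(2−ε); thus T_s = 84.47·(1.667)^(1/4) = 95.98 K.
T_s − T_e = 95.98 − 84.47 = 11.51 K.

12 kelvin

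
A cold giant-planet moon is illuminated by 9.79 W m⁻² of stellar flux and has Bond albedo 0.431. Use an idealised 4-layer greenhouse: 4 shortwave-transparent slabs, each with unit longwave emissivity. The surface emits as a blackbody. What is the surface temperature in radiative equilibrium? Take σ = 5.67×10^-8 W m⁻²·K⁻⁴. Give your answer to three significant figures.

105 K

OLR = S(1−α)/4 = 1.393 W m⁻²; the top layer radiates at T_e = 70.40 K.
With N = 4 opaque layers, T_s = (N+1)^(1/4)·T_e = 5^(1/4)·70.40 = 105.3 K.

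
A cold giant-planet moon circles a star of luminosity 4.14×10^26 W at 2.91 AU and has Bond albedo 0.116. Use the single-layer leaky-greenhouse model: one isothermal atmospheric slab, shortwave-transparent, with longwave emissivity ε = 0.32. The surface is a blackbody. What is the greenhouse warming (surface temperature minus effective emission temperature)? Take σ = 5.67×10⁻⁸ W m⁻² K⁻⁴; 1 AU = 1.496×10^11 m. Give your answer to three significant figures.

d = 2.91 × 1.496×10^11 m = 4.353×10^11 m.
Spreading L over a sphere of radius d: S = 4.14×10^26/(4π·4.35×10^11²) = 173.8 W m⁻².
The planet radiates to space at T_e = [S(1−α)/(4σ)]^(1/4) = 161.3 K.
The surface balance (absorbed SW + ε·downward IR = σT_s⁴) with T_a⁴ = T_s⁴/2 reduces to T_s = T_e·[2/(2−ε)]^¼ = 168.5 K.
T_s − T_e = 168.5 − 161.3 = 7.188 K.

7.19 kelvin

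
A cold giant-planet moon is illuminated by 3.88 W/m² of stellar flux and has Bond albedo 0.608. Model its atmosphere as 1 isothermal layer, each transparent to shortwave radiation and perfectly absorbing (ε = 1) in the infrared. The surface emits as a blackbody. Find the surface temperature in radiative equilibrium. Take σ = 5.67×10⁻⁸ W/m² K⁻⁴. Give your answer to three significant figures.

OLR = S(1−α)/4 = 0.3802 W/m²; the top layer radiates at T_e = 50.89 K.
With N = 1 opaque layers, T_s = (N+1)^(1/4)·T_e = 2^(1/4)·50.89 = 60.52 K.

60.5 K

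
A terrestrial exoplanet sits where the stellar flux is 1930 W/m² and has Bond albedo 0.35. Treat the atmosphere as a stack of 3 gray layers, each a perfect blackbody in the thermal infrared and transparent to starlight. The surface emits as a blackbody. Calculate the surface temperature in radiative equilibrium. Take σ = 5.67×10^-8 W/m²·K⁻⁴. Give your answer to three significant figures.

386 K

OLR = S(1−α)/4 = 313.6 W/m²; the top layer radiates at T_e = 272.7 K.
For an N-layer opaque stack, T_s⁴ = (N+1)T_e⁴, hence T_s = (4)^(1/4)×272.7 K = 385.7 K.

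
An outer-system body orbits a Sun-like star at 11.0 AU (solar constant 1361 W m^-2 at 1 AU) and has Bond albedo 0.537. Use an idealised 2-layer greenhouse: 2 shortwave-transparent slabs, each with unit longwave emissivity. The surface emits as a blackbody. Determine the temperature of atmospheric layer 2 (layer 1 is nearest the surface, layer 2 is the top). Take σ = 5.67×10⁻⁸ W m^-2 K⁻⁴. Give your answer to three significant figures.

69.2 K

Flux at the orbit: S = 1361/(11.0)² = 11.25 W m^-2.
The effective emission temperature is T_e = [S(1−α)/(4σ)]^¼ = 69.22 K.
Each opaque layer satisfies 2T_j⁴ = T_{j−1}⁴ + T_{j+1}⁴, giving T_k⁴ = (N+1−k)T_e⁴.
T_2 = (1)^(1/4)·69.22 = 69.22 K.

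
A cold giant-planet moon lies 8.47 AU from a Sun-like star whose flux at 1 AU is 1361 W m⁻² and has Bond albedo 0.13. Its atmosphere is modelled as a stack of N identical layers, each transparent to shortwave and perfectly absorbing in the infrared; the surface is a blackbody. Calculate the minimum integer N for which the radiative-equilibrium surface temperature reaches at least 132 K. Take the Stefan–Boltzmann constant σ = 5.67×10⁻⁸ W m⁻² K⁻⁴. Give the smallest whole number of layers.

Irradiance scales as 1/d², so S = 1361 W m⁻² × (1/8.47)² = 18.97 W m⁻².
Top-of-atmosphere balance: σT_e⁴ = S(1−α)/4 = 4.126 W m⁻² → T_e = 92.36 K.
Need (N+1)T_e⁴ ≥ T_s⁴, i.e. N+1 ≥ (132/92.36)⁴ = 4.172.
So N ≥ 3.172; the smallest integer is N = 4.

4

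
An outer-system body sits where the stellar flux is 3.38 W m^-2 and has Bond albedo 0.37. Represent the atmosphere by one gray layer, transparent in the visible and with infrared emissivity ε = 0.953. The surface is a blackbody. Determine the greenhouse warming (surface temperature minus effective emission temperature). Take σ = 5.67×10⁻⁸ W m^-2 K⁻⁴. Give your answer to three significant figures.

9.72 kelvin

At the top of the atmosphere, σT_e⁴ = S(1−α)/4 = 0.5323 W m^-2, giving T_e = 55.35 K.
The surface balance (absorbed SW + ε·downward IR = σT_s⁴) with T_a⁴ = T_s⁴/2 reduces to T_s = T_e·[2/(2−ε)]^¼ = 65.08 K.
Greenhouse warming: T_s − T_e = 9.722 K.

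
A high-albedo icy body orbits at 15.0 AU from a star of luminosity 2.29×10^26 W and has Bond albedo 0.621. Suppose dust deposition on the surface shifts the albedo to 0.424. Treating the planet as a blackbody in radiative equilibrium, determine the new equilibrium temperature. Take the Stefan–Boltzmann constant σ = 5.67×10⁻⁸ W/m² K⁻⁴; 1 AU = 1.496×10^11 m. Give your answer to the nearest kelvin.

55 K

Orbital distance: d = 15.0 AU = 2.244×10^12 m.
Flux at the orbit: S = L/(4πd²) = 2.29×10^26/(4π·(2.24×10^12)²) = 3.619 W/m².
New equilibrium: T₂ = [(1−0.424)·3.619/(4σ)]^(1/4) = 55.06 K.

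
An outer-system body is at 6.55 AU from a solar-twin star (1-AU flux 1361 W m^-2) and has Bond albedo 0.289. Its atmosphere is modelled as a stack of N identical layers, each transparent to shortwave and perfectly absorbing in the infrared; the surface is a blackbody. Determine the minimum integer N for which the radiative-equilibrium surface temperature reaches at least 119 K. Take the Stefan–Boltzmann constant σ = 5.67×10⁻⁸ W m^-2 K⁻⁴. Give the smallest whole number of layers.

2

By the inverse-square law, S = 1361/6.55² = 31.72 W m^-2.
Top-of-atmosphere balance: σT_e⁴ = S(1−α)/4 = 5.639 W m^-2 → T_e = 99.86 K.
T_s = (N+1)^(1/4)·T_e ≥ 119 K requires N+1 ≥ (T_s/T_e)⁴ = (119/99.86)⁴ = 2.016.
Rounding up, N = 2.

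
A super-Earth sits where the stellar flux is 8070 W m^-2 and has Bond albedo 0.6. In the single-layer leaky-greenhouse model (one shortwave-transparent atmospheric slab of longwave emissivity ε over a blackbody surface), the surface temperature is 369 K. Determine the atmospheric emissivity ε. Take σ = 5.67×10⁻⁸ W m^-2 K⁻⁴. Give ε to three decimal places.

0.465

Effective temperature: T_e = [S(1−α)/(4σ)]^(1/4) = 345.4 K.
T_s⁴ = T_e⁴·2/(2−ε) → ε = 2 − 2(T_e/T_s)⁴ = 2 − 2·(345.4/369)⁴ = 0.4646.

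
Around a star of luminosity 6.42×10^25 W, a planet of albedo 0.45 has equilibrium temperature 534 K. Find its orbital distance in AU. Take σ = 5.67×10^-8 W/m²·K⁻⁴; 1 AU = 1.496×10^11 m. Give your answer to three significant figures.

Energy balance gives S = 4σT⁴/(1−α) = 33530 W/m².
Then d = [L/(4πS)]^(1/2) = 1.234×10^10 m, i.e. 0.08251 AU.

0.0825 AU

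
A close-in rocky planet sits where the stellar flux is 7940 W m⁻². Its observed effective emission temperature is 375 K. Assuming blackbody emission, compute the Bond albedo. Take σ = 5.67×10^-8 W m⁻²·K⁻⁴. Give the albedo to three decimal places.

Energy balance: S(1−α)/4 = σT⁴, so 1−α = 4σT⁴/S.
4σT⁴ = 4·5.67×10⁻⁸·(375)⁴ = 4485 W m⁻².
Hence α = 1 − 4485/7940 = 0.4351.

0.435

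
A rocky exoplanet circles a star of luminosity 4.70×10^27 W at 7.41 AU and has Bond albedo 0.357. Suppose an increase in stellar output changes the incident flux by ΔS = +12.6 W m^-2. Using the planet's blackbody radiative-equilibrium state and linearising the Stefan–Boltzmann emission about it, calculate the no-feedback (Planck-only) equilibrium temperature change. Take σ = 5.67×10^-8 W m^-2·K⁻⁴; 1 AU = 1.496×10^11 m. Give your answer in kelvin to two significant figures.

Orbital distance: d = 7.41 AU = 1.109×10^12 m.
S = L/(4πd²) = 304.4 W m^-2.
The baseline emission temperature is T_e = 171.4 K.
Only a fraction (1−α) is absorbed and it's spread over 4πR², so ΔF = (1−α)ΔS/4 = 2.025 W m^-2.
Linearising σT⁴ gives d(σT⁴)/dT = 4σT_e³ = 1.142 W m^-2 per K.
Hence the no-feedback warming is ΔF/(4σT_e³) = 1.77 K.

1.8 K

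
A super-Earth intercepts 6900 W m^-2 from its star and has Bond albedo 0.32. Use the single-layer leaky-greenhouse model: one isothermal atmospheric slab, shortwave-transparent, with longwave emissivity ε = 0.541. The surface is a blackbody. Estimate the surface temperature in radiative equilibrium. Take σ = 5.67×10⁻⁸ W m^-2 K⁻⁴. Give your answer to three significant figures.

410 kelvin

Effective emission temperature (TOA balance): σT_e⁴ = S(1−α)/4 = 1173 W m^-2 → T_e = 379.3 K.
For a single slab of emissivity ε, T_s⁴ = 2T_e⁴/(2−ε); thus T_s = 379.3·(1.371)^(1/4) = 410.4 K.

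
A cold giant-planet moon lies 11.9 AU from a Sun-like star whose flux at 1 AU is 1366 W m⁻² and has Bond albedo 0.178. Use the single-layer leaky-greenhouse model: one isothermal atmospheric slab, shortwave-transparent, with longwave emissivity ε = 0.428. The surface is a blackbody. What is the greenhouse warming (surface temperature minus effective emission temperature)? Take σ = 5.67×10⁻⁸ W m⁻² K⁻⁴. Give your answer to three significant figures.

4.77 kelvin

Irradiance scales as 1/d², so S = 1366 W m⁻² × (1/11.9)² = 9.646 W m⁻².
Effective emission temperature (TOA balance): σT_e⁴ = S(1−α)/4 = 1.982 W m⁻² → T_e = 76.89 K.
The surface balance (absorbed SW + ε·downward IR = σT_s⁴) with T_a⁴ = T_s⁴/2 reduces to T_s = T_e·[2/(2−ε)]^¼ = 81.67 K.
T_s − T_e = 81.67 − 76.89 = 4.771 K.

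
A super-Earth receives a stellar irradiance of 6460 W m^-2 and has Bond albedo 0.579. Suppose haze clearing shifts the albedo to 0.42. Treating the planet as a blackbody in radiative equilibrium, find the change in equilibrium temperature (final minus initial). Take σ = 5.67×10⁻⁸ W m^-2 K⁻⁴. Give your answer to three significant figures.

Before: T₁ = [6460·0.421/(4σ)]^(1/4) = 330.9 K.
After:  T₂ = [6460·0.58/(4σ)]^(1/4) = 358.5 K.
Change: 358.5 − 330.9 = 27.60 K.

27.6 kelvin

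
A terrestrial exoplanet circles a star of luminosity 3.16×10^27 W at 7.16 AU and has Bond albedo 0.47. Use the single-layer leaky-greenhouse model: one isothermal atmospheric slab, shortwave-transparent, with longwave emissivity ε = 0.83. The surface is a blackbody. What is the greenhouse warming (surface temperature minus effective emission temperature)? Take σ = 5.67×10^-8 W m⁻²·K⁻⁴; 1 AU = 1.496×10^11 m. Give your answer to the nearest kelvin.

22 K

d = 7.16 × 1.496×10^11 m = 1.071×10^12 m.
S = L/(4πd²) = 219.2 W m⁻².
The planet radiates to space at T_e = [S(1−α)/(4σ)]^(1/4) = 150.4 K.
Surface balance with a leaky layer gives σT_s⁴ = σT_e⁴·2/(2−ε), so T_s = T_e·[2/(2−0.83)]^(1/4) = 172.0 K.
T_s − T_e = 172.0 − 150.4 = 21.58 K.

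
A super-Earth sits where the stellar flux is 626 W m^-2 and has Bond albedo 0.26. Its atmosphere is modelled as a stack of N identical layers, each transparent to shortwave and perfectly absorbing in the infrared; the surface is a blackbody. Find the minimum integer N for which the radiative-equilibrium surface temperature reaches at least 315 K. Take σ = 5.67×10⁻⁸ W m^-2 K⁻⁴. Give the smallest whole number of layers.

The effective emission temperature is T_e = [S(1−α)/(4σ)]^¼ = 212.6 K.
T_s = (N+1)^(1/4)·T_e ≥ 315 K requires N+1 ≥ (T_s/T_e)⁴ = (315/212.6)⁴ = 4.820.
Rounding up, N = 4.

4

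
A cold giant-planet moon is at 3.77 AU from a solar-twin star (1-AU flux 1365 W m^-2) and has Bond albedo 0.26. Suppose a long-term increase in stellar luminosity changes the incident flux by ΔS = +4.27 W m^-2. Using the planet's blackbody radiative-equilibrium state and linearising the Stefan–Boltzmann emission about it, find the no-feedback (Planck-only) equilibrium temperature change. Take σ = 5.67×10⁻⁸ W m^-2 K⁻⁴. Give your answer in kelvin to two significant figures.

Flux at the orbit: S = 1365/(3.77)² = 96.04 W m^-2.
The baseline emission temperature is T_e = 133.0 K.
TOA radiative forcing: ΔF = (1−α)ΔS/4 = 0.74·(+4.27)/4 = 0.7899 W m^-2.
Planck response: λ_P = 4σT_e³ = 4·5.67×10⁻⁸·(133.0)³ = 0.5342 W m^-2/K.
ΔT₀ = ΔF/λ_P = 0.7899/0.5342 = 1.48 K.

1.5 K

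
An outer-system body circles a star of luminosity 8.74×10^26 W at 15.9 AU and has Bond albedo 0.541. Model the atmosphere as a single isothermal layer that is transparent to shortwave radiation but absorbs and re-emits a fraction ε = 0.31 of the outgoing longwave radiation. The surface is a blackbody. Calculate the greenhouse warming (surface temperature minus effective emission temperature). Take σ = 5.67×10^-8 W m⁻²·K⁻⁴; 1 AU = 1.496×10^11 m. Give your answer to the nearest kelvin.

Orbital distance: d = 15.9 AU = 2.379×10^12 m.
Flux at the orbit: S = L/(4πd²) = 8.74×10^26/(4π·(2.38×10^12)²) = 12.29 W m⁻².
The planet radiates to space at T_e = [S(1−α)/(4σ)]^(1/4) = 70.62 K.
Surface balance with a leaky layer gives σT_s⁴ = σT_e⁴·2/(2−ε), so T_s = T_e·[2/(2−0.31)]^(1/4) = 73.66 K.
T_s − T_e = 73.66 − 70.62 = 3.037 K.

3 K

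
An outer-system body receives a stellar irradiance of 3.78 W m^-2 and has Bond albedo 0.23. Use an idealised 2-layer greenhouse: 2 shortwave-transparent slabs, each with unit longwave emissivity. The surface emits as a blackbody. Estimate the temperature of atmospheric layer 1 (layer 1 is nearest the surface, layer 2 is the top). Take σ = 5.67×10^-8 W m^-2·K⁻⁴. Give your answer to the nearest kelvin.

71 K

The effective emission temperature is T_e = [S(1−α)/(4σ)]^¼ = 59.85 K.
The net upward flux σT_e⁴ is constant between every pair of levels, so T_k⁴ = (N+1−k)T_e⁴.
With k = 1: T_1 = (2+1−1)^¼·59.85 K = 71.18 K.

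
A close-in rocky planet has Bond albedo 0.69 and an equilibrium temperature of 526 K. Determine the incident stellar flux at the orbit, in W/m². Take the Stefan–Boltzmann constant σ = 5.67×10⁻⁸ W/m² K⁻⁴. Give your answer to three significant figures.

From S(1−α)/4 = σT⁴: S = 4σT⁴/(1−α).
σT⁴ = 5.67×10⁻⁸·(526)⁴ = 4340 W/m².
S = 4·4340/0.31 = 56000 W/m².

56000 W/m²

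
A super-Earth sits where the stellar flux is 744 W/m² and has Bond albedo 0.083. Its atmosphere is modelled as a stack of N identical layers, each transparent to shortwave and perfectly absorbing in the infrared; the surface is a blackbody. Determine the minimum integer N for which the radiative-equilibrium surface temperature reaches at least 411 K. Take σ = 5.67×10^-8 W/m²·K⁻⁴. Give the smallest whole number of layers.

9

OLR = S(1−α)/4 = 170.6 W/m²; the top layer radiates at T_e = 234.2 K.
T_s = (N+1)^(1/4)·T_e ≥ 411 K requires N+1 ≥ (T_s/T_e)⁴ = (411/234.2)⁴ = 9.486.
The minimum whole number is N = 9.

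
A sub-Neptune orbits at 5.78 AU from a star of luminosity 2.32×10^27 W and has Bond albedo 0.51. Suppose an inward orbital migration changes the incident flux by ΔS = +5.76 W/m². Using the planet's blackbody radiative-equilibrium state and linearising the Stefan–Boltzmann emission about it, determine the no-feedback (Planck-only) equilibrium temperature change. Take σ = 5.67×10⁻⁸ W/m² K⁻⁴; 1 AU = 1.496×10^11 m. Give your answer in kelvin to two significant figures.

d = 5.78 × 1.496×10^11 m = 8.647×10^11 m.
Flux at the orbit: S = L/(4πd²) = 2.32×10^27/(4π·(8.65×10^11)²) = 246.9 W/m².
Unperturbed T_e = [246.9·(1−0.51)/(4σ)]^¼ = 152.0 K.
ΔF = Δ[S(1−α)]/4 = (1−0.51)·+5.76/4 = 0.7056 W/m².
Planck response: λ_P = 4σT_e³ = 4·5.67×10⁻⁸·(152.0)³ = 0.7961 W/m²/K.
Hence the no-feedback warming is ΔF/(4σT_e³) = 0.886 K.

0.89 kelvin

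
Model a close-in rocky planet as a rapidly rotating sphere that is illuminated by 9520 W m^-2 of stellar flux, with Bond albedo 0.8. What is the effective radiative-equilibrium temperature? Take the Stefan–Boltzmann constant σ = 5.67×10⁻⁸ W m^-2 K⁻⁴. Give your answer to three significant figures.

303 K

The planet absorbs (1−α)S over its disc πR² and re-emits over 4πR², so the mean absorbed flux is (1−0.8)·9520/4 = 476.0 W m^-2.
In equilibrium σT⁴ equals this, so T = 302.7 K.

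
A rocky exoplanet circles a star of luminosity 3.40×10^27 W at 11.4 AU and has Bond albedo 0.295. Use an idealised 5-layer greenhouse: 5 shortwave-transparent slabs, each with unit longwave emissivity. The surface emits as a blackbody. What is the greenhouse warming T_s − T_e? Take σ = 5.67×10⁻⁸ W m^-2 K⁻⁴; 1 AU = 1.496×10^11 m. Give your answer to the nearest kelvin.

d = 11.4 × 1.496×10^11 m = 1.705×10^12 m.
Flux at the orbit: S = L/(4πd²) = 3.40×10^27/(4π·(1.71×10^12)²) = 93.02 W m^-2.
OLR = S(1−α)/4 = 16.40 W m^-2; the top layer radiates at T_e = 130.4 K.
T_s = (N+1)^(1/4)·T_e = 204.1 K.
Warming: T_s − T_e = 73.69 K.

74 K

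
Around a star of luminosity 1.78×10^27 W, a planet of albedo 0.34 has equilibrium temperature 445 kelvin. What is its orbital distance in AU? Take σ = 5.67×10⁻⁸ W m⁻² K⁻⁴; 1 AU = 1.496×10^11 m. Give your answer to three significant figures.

Energy balance gives S = 4σT⁴/(1−α) = 13480 W m⁻².
Then d = [L/(4πS)]^(1/2) = 1.025×10^11 m, i.e. 0.6853 AU.

0.685 AU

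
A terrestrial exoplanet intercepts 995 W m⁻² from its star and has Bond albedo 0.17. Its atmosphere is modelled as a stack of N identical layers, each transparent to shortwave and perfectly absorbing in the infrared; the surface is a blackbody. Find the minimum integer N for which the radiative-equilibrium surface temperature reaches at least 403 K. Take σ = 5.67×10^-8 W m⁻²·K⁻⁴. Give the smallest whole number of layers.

The effective emission temperature is T_e = [S(1−α)/(4σ)]^¼ = 245.6 K.
T_s = (N+1)^(1/4)·T_e ≥ 403 K requires N+1 ≥ (T_s/T_e)⁴ = (403/245.6)⁴ = 7.244.
The minimum whole number is N = 7.

7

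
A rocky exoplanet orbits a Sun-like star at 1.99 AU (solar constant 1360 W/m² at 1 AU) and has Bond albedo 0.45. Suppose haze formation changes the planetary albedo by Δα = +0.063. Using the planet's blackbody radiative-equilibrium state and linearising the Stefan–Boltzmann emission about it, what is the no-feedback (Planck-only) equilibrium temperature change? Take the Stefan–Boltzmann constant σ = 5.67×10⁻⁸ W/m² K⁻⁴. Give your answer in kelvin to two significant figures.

By the inverse-square law, S = 1360/1.99² = 343.4 W/m².
The baseline emission temperature is T_e = 169.9 K.
ΔF = −(S/4)Δα = −(343.4/4)×(+0.063) = -5.409 W/m².
Linearising σT⁴ gives d(σT⁴)/dT = 4σT_e³ = 1.112 W/m² per K.
So ΔT₀ = -5.409/1.112 = -4.86 K.

-4.9 kelvin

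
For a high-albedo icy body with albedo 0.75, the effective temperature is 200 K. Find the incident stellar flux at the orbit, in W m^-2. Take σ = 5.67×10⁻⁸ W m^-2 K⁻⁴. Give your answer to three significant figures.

1450 W m^-2

Invert the energy balance for S: S = 4σT⁴/(1−α).
σT⁴ = 5.67×10⁻⁸·(200)⁴ = 90.72 W m^-2.
S = 4·90.72/0.25 = 1452 W m^-2.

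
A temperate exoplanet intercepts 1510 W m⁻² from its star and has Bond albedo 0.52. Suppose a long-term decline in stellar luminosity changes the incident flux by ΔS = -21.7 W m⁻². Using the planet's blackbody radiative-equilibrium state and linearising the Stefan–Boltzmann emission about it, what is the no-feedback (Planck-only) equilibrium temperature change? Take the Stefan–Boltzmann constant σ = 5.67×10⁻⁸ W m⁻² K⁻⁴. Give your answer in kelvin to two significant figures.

The baseline emission temperature is T_e = 237.8 K.
TOA radiative forcing: ΔF = (1−α)ΔS/4 = 0.48·(-21.7)/4 = -2.604 W m⁻².
Planck response: λ_P = 4σT_e³ = 4·5.67×10⁻⁸·(237.8)³ = 3.048 W m⁻²/K.
So ΔT₀ = -2.604/3.048 = -0.854 K.

-0.85 kelvin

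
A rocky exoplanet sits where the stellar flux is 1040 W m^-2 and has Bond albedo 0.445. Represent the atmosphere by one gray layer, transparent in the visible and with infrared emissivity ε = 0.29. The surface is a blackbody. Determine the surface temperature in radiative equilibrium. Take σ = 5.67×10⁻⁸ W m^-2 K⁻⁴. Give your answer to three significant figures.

Effective emission temperature (TOA balance): σT_e⁴ = S(1−α)/4 = 144.3 W m^-2 → T_e = 224.6 K.
For a single slab of emissivity ε, T_s⁴ = 2T_e⁴/(2−ε); thus T_s = 224.6·(1.17)^(1/4) = 233.6 K.

234 kelvin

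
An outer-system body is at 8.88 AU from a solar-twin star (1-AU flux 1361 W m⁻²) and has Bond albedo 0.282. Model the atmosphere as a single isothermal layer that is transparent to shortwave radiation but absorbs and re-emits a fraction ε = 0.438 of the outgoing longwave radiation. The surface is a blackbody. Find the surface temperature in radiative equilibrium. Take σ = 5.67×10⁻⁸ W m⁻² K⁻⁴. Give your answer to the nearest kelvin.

91 K

Irradiance scales as 1/d², so S = 1361 W m⁻² × (1/8.88)² = 17.26 W m⁻².
At the top of the atmosphere, σT_e⁴ = S(1−α)/4 = 3.098 W m⁻², giving T_e = 85.98 K.
Surface balance with a leaky layer gives σT_s⁴ = σT_e⁴·2/(2−ε), so T_s = T_e·[2/(2−0.438)]^(1/4) = 91.46 K.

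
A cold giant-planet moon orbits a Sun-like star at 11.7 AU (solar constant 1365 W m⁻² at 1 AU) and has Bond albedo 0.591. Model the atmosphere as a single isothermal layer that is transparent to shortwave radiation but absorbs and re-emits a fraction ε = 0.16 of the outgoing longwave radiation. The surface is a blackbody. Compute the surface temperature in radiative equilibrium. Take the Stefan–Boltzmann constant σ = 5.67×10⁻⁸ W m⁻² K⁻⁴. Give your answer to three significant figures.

Irradiance scales as 1/d², so S = 1365 W m⁻² × (1/11.7)² = 9.972 W m⁻².
At the top of the atmosphere, σT_e⁴ = S(1−α)/4 = 1.020 W m⁻², giving T_e = 65.12 K.
The surface balance (absorbed SW + ε·downward IR = σT_s⁴) with T_a⁴ = T_s⁴/2 reduces to T_s = T_e·[2/(2−ε)]^¼ = 66.49 K.

66.5 kelvin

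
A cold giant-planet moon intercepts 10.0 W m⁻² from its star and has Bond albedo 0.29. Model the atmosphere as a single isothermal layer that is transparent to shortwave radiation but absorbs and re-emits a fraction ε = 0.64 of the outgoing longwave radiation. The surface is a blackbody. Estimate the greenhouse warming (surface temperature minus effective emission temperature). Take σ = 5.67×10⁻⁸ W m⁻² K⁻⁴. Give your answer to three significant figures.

At the top of the atmosphere, σT_e⁴ = S(1−α)/4 = 1.775 W m⁻², giving T_e = 74.80 K.
For a single slab of emissivity ε, T_s⁴ = 2T_e⁴/(2−ε); thus T_s = 74.80·(1.471)^(1/4) = 82.37 K.
The atmosphere warms the surface by 7.571 K.

7.57 kelvin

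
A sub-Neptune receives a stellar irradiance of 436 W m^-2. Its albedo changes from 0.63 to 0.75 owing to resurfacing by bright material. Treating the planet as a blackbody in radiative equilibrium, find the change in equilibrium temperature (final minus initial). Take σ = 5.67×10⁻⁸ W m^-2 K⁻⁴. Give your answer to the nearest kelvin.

-15 K

Before: T₁ = [436.0·0.37/(4σ)]^(1/4) = 163.3 K.
With α = 0.75, T₂ = 148.1 K.
ΔT = T₂ − T₁ = -15.25 K.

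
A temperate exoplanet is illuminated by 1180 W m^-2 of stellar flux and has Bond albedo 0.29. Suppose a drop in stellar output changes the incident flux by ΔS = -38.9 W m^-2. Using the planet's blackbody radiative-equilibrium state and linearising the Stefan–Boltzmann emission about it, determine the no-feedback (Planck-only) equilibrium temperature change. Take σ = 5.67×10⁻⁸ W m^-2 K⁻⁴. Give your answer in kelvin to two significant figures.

Unperturbed T_e = [1180·(1−0.29)/(4σ)]^¼ = 246.5 K.
Only a fraction (1−α) is absorbed and it's spread over 4πR², so ΔF = (1−α)ΔS/4 = -6.905 W m^-2.
Planck response: λ_P = 4σT_e³ = 4·5.67×10⁻⁸·(246.5)³ = 3.398 W m^-2/K.
ΔT₀ = ΔF/λ_P = -6.905/3.398 = -2.03 K.

-2.0 K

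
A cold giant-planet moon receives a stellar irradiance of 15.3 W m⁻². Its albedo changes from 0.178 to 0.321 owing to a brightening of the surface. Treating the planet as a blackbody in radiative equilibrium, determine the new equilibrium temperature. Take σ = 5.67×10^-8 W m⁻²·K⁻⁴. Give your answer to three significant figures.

T₂ = [S(1−α₂)/(4σ)]^(1/4) = [15.30·0.679/(4σ)]^(1/4) = 82.27 K.

82.3 K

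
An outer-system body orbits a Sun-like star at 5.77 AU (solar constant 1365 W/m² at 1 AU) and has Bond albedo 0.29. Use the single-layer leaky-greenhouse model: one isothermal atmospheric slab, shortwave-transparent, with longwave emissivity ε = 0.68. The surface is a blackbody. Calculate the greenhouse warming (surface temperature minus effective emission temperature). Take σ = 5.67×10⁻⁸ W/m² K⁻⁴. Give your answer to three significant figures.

11.7 kelvin

Flux at the orbit: S = 1365/(5.77)² = 41.00 W/m².
The planet radiates to space at T_e = [S(1−α)/(4σ)]^(1/4) = 106.4 K.
The surface balance (absorbed SW + ε·downward IR = σT_s⁴) with T_a⁴ = T_s⁴/2 reduces to T_s = T_e·[2/(2−ε)]^¼ = 118.1 K.
The atmosphere warms the surface by 11.65 K.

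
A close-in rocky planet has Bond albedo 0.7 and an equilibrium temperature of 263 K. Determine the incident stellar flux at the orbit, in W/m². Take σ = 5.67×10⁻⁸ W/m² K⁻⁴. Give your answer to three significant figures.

From S(1−α)/4 = σT⁴: S = 4σT⁴/(1−α).
σT⁴ = 5.67×10⁻⁸·(263)⁴ = 271.3 W/m².
So S = 4×271.3/(1−0.7) = 3617 W/m².

3620 W/m²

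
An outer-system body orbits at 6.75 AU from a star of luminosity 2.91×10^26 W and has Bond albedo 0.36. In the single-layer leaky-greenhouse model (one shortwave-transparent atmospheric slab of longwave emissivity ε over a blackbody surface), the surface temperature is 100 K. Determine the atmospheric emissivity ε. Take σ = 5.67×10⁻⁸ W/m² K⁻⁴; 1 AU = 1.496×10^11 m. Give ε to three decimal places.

Orbital distance: d = 6.75 AU = 1.010×10^12 m.
Flux at the orbit: S = L/(4πd²) = 2.91×10^26/(4π·(1.01×10^12)²) = 22.71 W/m².
TOA balance gives T_e = 89.47 K.
Inverting T_s⁴ = 2T_e⁴/(2−ε): (T_e/T_s)⁴ = 0.6408, so ε = 2(1 − 0.6408) = 0.7183.

0.718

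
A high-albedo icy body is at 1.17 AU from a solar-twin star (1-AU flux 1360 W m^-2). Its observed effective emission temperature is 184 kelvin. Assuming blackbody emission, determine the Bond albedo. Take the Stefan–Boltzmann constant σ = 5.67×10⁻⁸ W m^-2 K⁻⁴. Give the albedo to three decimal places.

0.738

By the inverse-square law, S = 1360/1.17² = 993.5 W m^-2.
From σT⁴ = S(1−α)/4 we invert for α: 1−α = 4σT⁴/S.
4σT⁴ = 4·5.67×10⁻⁸·(184)⁴ = 260.0 W m^-2.
Hence α = 1 − 260.0/993.5 = 0.7383.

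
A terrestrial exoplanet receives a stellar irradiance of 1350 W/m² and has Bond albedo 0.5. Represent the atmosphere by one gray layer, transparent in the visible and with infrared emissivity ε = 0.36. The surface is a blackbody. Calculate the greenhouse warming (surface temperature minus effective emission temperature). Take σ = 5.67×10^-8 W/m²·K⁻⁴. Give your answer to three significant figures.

Effective emission temperature (TOA balance): σT_e⁴ = S(1−α)/4 = 168.8 W/m² → T_e = 233.6 K.
For a single slab of emissivity ε, T_s⁴ = 2T_e⁴/(2−ε); thus T_s = 233.6·(1.22)^(1/4) = 245.4 K.
Greenhouse warming: T_s − T_e = 11.88 K.

11.9 K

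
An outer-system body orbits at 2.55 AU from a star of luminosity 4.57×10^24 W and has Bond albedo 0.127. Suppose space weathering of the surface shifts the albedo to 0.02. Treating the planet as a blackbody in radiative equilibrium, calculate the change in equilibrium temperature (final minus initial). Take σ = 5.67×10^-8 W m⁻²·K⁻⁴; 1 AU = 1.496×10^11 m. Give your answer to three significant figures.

d = 2.55 × 1.496×10^11 m = 3.815×10^11 m.
S = L/(4πd²) = 2.499 W m⁻².
With α = 0.127, T₁ = 55.69 K.
After:  T₂ = [2.499·0.98/(4σ)]^(1/4) = 57.32 K.
Change: 57.32 − 55.69 = 1.633 K.

1.63 K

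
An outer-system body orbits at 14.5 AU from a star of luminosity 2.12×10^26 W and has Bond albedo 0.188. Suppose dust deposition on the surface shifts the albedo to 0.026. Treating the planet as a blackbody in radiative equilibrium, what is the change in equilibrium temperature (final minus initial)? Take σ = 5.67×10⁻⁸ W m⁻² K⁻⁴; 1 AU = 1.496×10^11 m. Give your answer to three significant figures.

Orbital distance: d = 14.5 AU = 2.169×10^12 m.
Flux at the orbit: S = L/(4πd²) = 2.12×10^26/(4π·(2.17×10^12)²) = 3.585 W m⁻².
Before: T₁ = [3.585·0.812/(4σ)]^(1/4) = 59.86 K.
With α = 0.026, T₂ = 62.64 K.
ΔT = T₂ − T₁ = 2.785 K.

2.78 K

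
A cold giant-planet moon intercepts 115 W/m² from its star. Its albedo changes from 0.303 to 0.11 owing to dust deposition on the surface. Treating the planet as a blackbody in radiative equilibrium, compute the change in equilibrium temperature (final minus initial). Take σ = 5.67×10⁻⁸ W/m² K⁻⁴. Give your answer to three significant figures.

8.64 kelvin

Initial: T₁ = [S(1−0.303)/(4σ)]^(1/4) = 137.1 K.
After:  T₂ = [115.0·0.89/(4σ)]^(1/4) = 145.8 K.
Change: 145.8 − 137.1 = 8.640 K.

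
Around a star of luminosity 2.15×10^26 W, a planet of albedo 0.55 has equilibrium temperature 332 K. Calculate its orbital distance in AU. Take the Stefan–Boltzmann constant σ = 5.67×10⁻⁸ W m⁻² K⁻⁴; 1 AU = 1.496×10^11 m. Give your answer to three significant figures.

0.353 AU

Energy balance gives S = 4σT⁴/(1−α) = 6123 W m⁻².
S = L/(4πd²) → d = √(L/4πS) = √(2.15×10^26/(4π·6123)) = 5.286×10^10 m = 0.3533 AU.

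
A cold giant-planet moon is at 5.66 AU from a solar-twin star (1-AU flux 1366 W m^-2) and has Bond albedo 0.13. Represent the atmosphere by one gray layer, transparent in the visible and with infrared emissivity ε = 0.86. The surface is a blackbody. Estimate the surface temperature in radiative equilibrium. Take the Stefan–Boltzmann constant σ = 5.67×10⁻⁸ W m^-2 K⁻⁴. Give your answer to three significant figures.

130 K

Irradiance scales as 1/d², so S = 1366 W m^-2 × (1/5.66)² = 42.64 W m^-2.
The planet radiates to space at T_e = [S(1−α)/(4σ)]^(1/4) = 113.1 K.
The surface balance (absorbed SW + ε·downward IR = σT_s⁴) with T_a⁴ = T_s⁴/2 reduces to T_s = T_e·[2/(2−ε)]^¼ = 130.2 K.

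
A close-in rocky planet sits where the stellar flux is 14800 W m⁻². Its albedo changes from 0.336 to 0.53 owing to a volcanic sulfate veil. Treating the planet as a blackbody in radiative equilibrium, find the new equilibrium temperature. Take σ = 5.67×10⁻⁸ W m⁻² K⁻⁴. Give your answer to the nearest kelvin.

418 K

With the new albedo, S(1−α₂)/4 = 1739 W m⁻², so T₂ = 418.5 K.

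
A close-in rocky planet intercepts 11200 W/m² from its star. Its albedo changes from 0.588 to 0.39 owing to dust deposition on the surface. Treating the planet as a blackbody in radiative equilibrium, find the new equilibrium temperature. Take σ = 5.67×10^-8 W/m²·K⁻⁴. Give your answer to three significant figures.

417 K

With the new albedo, S(1−α₂)/4 = 1708 W/m², so T₂ = 416.6 K.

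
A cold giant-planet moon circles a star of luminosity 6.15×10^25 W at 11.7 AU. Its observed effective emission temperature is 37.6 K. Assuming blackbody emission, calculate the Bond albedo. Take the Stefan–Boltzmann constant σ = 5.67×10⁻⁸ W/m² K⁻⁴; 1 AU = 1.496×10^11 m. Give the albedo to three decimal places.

0.716

d = 11.7 × 1.496×10^11 m = 1.750×10^12 m.
S = L/(4πd²) = 1.597 W/m².
Energy balance: S(1−α)/4 = σT⁴, so 1−α = 4σT⁴/S.
4σT⁴ = 4·5.67×10⁻⁸·(37.6)⁴ = 0.4533 W/m².
Hence α = 1 − 0.4533/1.597 = 0.7162.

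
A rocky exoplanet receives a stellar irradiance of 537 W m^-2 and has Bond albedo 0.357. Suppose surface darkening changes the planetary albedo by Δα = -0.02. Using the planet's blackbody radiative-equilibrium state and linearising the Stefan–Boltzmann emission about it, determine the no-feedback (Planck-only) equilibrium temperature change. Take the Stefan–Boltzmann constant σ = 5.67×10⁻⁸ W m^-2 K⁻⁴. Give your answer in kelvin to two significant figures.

1.5 K

Reference equilibrium: T_e = [S(1−α)/(4σ)]^(1/4) = 197.5 K.
TOA radiative forcing: ΔF = −S·Δα/4 = −537.0·(-0.02)/4 = 2.685 W m^-2.
The Planck feedback parameter is 4σT_e³ = 1.748 W m^-2/K.
So ΔT₀ = 2.685/1.748 = 1.54 K.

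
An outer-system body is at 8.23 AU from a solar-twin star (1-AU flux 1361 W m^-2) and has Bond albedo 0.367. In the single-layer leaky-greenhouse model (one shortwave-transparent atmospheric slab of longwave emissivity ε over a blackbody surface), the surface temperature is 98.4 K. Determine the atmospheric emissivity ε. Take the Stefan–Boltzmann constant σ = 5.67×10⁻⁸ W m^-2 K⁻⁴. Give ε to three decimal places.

0.804

Irradiance scales as 1/d², so S = 1361 W m^-2 × (1/8.23)² = 20.09 W m^-2.
First, T_e = [20.09·(1−0.367)/(4σ)]^(1/4) = 86.54 K.
Since (2−ε)/2 = (T_e/T_s)⁴ = 0.5982, ε = 0.8036.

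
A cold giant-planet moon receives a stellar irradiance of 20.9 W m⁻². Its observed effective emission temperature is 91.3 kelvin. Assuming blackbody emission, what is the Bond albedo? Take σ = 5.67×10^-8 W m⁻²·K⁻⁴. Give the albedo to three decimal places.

0.246

Rearranging the radiative balance, α = 1 − 4σT⁴/S.
4σT⁴ = 4·5.67×10⁻⁸·(91.3)⁴ = 15.76 W m⁻².
1−α = 15.76/20.90 = 0.7540, so α = 0.2460.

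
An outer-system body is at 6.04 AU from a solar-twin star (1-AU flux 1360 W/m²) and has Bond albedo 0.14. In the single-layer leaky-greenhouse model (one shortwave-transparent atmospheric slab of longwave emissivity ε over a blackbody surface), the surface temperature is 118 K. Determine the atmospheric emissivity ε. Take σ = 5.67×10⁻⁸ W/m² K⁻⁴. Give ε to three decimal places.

Irradiance scales as 1/d², so S = 1360 W/m² × (1/6.04)² = 37.28 W/m².
First, T_e = [37.28·(1−0.14)/(4σ)]^(1/4) = 109.0 K.
Since (2−ε)/2 = (T_e/T_s)⁴ = 0.7291, ε = 0.5418.

0.542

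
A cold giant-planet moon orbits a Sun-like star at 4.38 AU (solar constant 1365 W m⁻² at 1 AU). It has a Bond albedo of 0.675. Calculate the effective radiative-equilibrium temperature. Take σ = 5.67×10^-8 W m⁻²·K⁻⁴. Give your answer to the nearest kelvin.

Flux at the orbit: S = 1365/(4.38)² = 71.15 W m⁻².
Absorbed flux (global mean): S(1−α)/4 = 71.15·0.325/4 = 5.781 W m⁻².
Balancing against σT⁴: T = (5.781/5.67×10⁻⁸)^(1/4) = 100.5 K.

100 K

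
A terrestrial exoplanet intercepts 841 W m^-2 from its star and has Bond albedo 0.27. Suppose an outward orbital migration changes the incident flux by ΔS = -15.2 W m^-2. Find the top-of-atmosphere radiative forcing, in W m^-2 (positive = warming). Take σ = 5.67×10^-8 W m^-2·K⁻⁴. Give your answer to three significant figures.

-2.77 W m^-2

TOA radiative forcing: ΔF = (1−α)ΔS/4 = 0.73·(-15.2)/4 = -2.774 W m^-2.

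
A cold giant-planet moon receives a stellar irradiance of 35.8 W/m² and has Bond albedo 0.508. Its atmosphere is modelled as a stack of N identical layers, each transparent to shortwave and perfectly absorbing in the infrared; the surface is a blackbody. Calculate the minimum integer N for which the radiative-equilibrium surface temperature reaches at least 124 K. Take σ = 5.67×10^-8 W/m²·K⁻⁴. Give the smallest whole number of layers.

3

Top-of-atmosphere balance: σT_e⁴ = S(1−α)/4 = 4.403 W/m² → T_e = 93.88 K.
Need (N+1)T_e⁴ ≥ T_s⁴, i.e. N+1 ≥ (124/93.88)⁴ = 3.044.
Rounding up, N = 3.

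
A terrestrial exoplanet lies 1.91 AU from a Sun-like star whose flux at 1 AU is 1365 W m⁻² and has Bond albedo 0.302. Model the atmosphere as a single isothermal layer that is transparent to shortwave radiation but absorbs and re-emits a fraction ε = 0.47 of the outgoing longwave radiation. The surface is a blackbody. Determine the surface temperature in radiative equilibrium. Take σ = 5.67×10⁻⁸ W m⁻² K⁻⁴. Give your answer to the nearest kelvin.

Irradiance scales as 1/d², so S = 1365 W m⁻² × (1/1.91)² = 374.2 W m⁻².
At the top of the atmosphere, σT_e⁴ = S(1−α)/4 = 65.29 W m⁻², giving T_e = 184.2 K.
For a single slab of emissivity ε, T_s⁴ = 2T_e⁴/(2−ε); thus T_s = 184.2·(1.307)^(1/4) = 197.0 K.

197 kelvin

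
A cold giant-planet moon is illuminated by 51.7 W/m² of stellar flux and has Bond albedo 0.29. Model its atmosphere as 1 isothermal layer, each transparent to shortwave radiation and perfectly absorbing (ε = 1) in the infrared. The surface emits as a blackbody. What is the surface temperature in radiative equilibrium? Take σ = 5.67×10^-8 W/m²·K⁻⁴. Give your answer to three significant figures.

The effective emission temperature is T_e = [S(1−α)/(4σ)]^¼ = 112.8 K.
With N = 1 opaque layers, T_s = (N+1)^(1/4)·T_e = 2^(1/4)·112.8 = 134.1 K.

134 K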